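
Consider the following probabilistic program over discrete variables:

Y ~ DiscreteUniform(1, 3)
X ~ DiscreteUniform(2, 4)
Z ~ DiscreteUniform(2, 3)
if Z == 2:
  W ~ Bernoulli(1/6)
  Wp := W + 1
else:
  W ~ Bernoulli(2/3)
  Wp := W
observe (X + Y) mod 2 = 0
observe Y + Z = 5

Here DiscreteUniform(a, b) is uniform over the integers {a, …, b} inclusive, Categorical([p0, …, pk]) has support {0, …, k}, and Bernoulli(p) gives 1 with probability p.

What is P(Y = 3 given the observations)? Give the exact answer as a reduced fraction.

P(Y = 3 | obs) = 1/3

Enumerate traces; 6 have nonzero weight after conditioning:
  (Y=2, X=2, Z=3, W=0) weight 1/54
  (Y=2, X=2, Z=3, W=1) weight 1/27
  (Y=2, X=4, Z=3, W=0) weight 1/54
  (Y=2, X=4, Z=3, W=1) weight 1/27
  (Y=3, X=3, Z=2, W=0) weight 5/108
  (Y=3, X=3, Z=2, W=1) weight 1/108
Group by Y:
  weight(Y=2) = 1/9
  weight(Y=3) = 1/18
Total weight = 1/9 + 1/18 = 1/6
P(Y=2 | obs) = 1/9 / 1/6 = 2/3
P(Y=3 | obs) = 1/18 / 1/6 = 1/3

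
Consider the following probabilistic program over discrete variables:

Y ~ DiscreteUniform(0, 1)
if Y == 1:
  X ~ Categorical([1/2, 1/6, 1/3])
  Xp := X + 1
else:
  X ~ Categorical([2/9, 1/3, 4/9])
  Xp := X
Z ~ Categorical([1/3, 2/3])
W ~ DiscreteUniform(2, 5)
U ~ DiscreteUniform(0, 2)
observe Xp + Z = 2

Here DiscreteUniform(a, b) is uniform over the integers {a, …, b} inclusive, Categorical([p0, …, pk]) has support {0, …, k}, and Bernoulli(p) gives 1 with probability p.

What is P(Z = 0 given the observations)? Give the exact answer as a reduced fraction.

P(Z = 0 | obs) = 11/41

Enumerate traces; 48 have nonzero weight after conditioning:
  (Y=0, X=1, Z=1, W=2, U=0) weight 1/108
  (Y=0, X=1, Z=1, W=2, U=1) weight 1/108
  (Y=0, X=1, Z=1, W=2, U=2) weight 1/108
  (Y=0, X=1, Z=1, W=3, U=0) weight 1/108
  (Y=0, X=1, Z=1, W=3, U=1) weight 1/108
  (Y=0, X=1, Z=1, W=3, U=2) weight 1/108
  (Y=0, X=1, Z=1, W=4, U=0) weight 1/108
  (Y=0, X=1, Z=1, W=4, U=1) weight 1/108
  (Y=0, X=2, Z=0, W=2, U=0) weight 1/162
  … 39 more
Group by Z:
  weight(Z=0) = 11/108
  weight(Z=1) = 5/18
Total weight = 11/108 + 5/18 = 41/108
P(Z=0 | obs) = 11/108 / 41/108 = 11/41
P(Z=1 | obs) = 5/18 / 41/108 = 30/41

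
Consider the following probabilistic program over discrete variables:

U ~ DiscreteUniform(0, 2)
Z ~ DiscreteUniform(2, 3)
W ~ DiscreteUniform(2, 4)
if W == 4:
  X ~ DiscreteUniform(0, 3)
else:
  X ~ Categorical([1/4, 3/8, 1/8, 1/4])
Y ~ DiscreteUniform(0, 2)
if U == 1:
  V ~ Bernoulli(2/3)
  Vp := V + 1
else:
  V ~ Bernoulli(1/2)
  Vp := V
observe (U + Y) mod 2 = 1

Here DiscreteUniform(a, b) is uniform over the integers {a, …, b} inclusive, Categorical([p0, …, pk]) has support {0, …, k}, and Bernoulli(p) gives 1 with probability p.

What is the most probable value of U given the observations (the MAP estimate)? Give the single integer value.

argmax_v P(U = v | obs) = 1

Enumerate traces; 192 have nonzero weight after conditioning:
  (U=0, Z=2, W=2, X=0, Y=1, V=0) weight 1/432
  (U=0, Z=2, W=2, X=0, Y=1, V=1) weight 1/432
  (U=0, Z=2, W=2, X=1, Y=1, V=0) weight 1/288
  (U=0, Z=2, W=2, X=1, Y=1, V=1) weight 1/288
  (U=0, Z=2, W=2, X=2, Y=1, V=0) weight 1/864
  (U=0, Z=2, W=2, X=2, Y=1, V=1) weight 1/864
  (U=0, Z=2, W=2, X=3, Y=1, V=0) weight 1/432
  (U=0, Z=2, W=2, X=3, Y=1, V=1) weight 1/432
  (U=1, Z=2, W=2, X=0, Y=0, V=0) weight 1/648
  (U=2, Z=2, W=2, X=0, Y=1, V=0) weight 1/432
  … 182 more
Group by U:
  weight(U=0) = 1/9
  weight(U=1) = 2/9
  weight(U=2) = 1/9
Total weight = 1/9 + 2/9 + 1/9 = 4/9
P(U=0 | obs) = 1/9 / 4/9 = 1/4
P(U=1 | obs) = 2/9 / 4/9 = 1/2
P(U=2 | obs) = 1/9 / 4/9 = 1/4
argmax = 1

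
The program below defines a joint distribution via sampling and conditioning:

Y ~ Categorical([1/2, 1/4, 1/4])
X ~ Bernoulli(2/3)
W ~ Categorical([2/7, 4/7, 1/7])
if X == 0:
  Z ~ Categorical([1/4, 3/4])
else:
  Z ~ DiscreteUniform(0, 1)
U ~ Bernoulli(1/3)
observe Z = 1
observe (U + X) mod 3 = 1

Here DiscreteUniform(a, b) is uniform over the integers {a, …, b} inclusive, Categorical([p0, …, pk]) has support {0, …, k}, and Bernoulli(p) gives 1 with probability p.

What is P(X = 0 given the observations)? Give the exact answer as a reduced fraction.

Enumerate traces; 18 have nonzero weight after conditioning:
  (Y=0, X=0, W=0, Z=1, U=1) weight 1/84
  (Y=0, X=0, W=1, Z=1, U=1) weight 1/42
  (Y=0, X=0, W=2, Z=1, U=1) weight 1/168
  (Y=0, X=1, W=0, Z=1, U=0) weight 2/63
  (Y=0, X=1, W=1, Z=1, U=0) weight 4/63
  (Y=0, X=1, W=2, Z=1, U=0) weight 1/63
  (Y=1, X=0, W=0, Z=1, U=1) weight 1/168
  (Y=1, X=0, W=1, Z=1, U=1) weight 1/84
  … 10 more
Group by X:
  weight(X=0) = 1/12
  weight(X=1) = 2/9
Total weight = 1/12 + 2/9 = 11/36
P(X=0 | obs) = 1/12 / 11/36 = 3/11
P(X=1 | obs) = 2/9 / 11/36 = 8/11

P(X = 0 | obs) = 3/11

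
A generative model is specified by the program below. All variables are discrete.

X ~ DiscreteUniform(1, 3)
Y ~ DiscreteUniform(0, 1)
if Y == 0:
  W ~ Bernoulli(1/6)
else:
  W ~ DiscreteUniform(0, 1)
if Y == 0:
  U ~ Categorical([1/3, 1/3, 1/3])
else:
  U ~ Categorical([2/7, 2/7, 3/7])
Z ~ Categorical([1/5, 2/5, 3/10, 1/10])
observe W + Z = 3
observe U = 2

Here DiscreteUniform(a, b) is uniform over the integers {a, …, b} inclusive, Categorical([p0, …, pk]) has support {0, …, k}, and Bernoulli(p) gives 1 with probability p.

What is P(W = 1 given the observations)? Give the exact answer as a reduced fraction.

P(W = 1 | obs) = 51/82

Enumerate traces; 12 have nonzero weight after conditioning:
  (X=1, Y=0, W=0, U=2, Z=3) weight 1/216
  (X=1, Y=0, W=1, U=2, Z=2) weight 1/360
  (X=1, Y=1, W=0, U=2, Z=3) weight 1/280
  (X=1, Y=1, W=1, U=2, Z=2) weight 3/280
  (X=2, Y=0, W=0, U=2, Z=3) weight 1/216
  (X=2, Y=0, W=1, U=2, Z=2) weight 1/360
  (X=2, Y=1, W=0, U=2, Z=3) weight 1/280
  (X=2, Y=1, W=1, U=2, Z=2) weight 3/280
  … 4 more
Group by W:
  weight(W=0) = 31/1260
  weight(W=1) = 17/420
Total weight = 31/1260 + 17/420 = 41/630
P(W=0 | obs) = 31/1260 / 41/630 = 31/82
P(W=1 | obs) = 17/420 / 41/630 = 51/82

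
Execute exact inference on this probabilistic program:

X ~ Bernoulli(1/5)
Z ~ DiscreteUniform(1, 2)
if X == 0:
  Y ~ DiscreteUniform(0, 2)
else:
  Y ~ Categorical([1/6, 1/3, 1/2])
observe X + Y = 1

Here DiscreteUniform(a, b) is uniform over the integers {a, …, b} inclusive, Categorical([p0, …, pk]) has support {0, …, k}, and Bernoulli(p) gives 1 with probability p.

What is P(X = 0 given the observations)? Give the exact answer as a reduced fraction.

P(X = 0 | obs) = 8/9

Enumerate traces; 4 have nonzero weight after conditioning:
  (X=0, Z=1, Y=1) weight 2/15
  (X=0, Z=2, Y=1) weight 2/15
  (X=1, Z=1, Y=0) weight 1/60
  (X=1, Z=2, Y=0) weight 1/60
Group by X:
  weight(X=0) = 4/15
  weight(X=1) = 1/30
Total weight = 4/15 + 1/30 = 3/10
P(X=0 | obs) = 4/15 / 3/10 = 8/9
P(X=1 | obs) = 1/30 / 3/10 = 1/9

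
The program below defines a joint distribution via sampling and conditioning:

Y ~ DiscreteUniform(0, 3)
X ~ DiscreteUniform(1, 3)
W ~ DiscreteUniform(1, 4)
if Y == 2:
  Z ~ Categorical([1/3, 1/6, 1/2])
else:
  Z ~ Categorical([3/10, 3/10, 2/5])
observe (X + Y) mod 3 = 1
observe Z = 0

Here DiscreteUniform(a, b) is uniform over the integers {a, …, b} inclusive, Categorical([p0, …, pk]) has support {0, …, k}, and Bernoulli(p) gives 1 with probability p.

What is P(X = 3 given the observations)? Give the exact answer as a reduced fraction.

P(X = 3 | obs) = 9/37

Enumerate traces; 16 have nonzero weight after conditioning:
  (Y=0, X=1, W=1, Z=0) weight 1/160
  (Y=0, X=1, W=2, Z=0) weight 1/160
  (Y=0, X=1, W=3, Z=0) weight 1/160
  (Y=0, X=1, W=4, Z=0) weight 1/160
  (Y=1, X=3, W=1, Z=0) weight 1/160
  (Y=1, X=3, W=2, Z=0) weight 1/160
  (Y=1, X=3, W=3, Z=0) weight 1/160
  (Y=1, X=3, W=4, Z=0) weight 1/160
  (Y=2, X=2, W=1, Z=0) weight 1/144
  … 7 more
Group by X:
  weight(X=1) = 1/20
  weight(X=2) = 1/36
  weight(X=3) = 1/40
Total weight = 1/20 + 1/36 + 1/40 = 37/360
P(X=1 | obs) = 1/20 / 37/360 = 18/37
P(X=2 | obs) = 1/36 / 37/360 = 10/37
P(X=3 | obs) = 1/40 / 37/360 = 9/37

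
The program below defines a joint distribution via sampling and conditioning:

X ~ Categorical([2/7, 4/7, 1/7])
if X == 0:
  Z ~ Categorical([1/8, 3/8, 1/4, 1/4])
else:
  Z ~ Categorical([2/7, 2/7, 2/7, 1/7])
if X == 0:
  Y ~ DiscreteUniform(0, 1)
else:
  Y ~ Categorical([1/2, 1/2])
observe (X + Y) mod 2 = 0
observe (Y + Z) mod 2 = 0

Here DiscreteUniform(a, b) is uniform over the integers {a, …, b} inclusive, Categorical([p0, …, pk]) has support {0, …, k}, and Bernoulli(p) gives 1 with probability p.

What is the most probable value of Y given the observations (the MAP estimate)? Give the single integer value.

Enumerate traces; 6 have nonzero weight after conditioning:
  (X=0, Z=0, Y=0) weight 1/56
  (X=0, Z=2, Y=0) weight 1/28
  (X=1, Z=1, Y=1) weight 4/49
  (X=1, Z=3, Y=1) weight 2/49
  (X=2, Z=0, Y=0) weight 1/49
  (X=2, Z=2, Y=0) weight 1/49
Group by Y:
  weight(Y=0) = 37/392
  weight(Y=1) = 6/49
Total weight = 37/392 + 6/49 = 85/392
P(Y=0 | obs) = 37/392 / 85/392 = 37/85
P(Y=1 | obs) = 6/49 / 85/392 = 48/85
argmax = 1

argmax_v P(Y = v | obs) = 1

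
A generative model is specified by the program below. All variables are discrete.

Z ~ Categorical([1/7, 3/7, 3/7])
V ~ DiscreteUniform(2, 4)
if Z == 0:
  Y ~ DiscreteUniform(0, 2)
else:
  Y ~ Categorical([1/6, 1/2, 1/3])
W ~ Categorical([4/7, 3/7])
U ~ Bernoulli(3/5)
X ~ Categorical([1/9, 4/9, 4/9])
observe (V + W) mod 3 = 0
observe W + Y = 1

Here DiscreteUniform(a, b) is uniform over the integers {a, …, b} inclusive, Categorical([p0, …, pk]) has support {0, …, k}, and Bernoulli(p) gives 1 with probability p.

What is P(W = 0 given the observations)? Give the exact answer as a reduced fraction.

Enumerate traces; 36 have nonzero weight after conditioning:
  (Z=0, V=2, Y=0, W=1, U=0, X=0) weight 2/6615
  (Z=0, V=2, Y=0, W=1, U=0, X=1) weight 8/6615
  (Z=0, V=2, Y=0, W=1, U=0, X=2) weight 8/6615
  (Z=0, V=2, Y=0, W=1, U=1, X=0) weight 1/2205
  (Z=0, V=2, Y=0, W=1, U=1, X=1) weight 4/2205
  (Z=0, V=2, Y=0, W=1, U=1, X=2) weight 4/2205
  (Z=0, V=3, Y=1, W=0, U=0, X=0) weight 8/19845
  (Z=0, V=3, Y=1, W=0, U=0, X=1) weight 32/19845
  … 28 more
Group by W:
  weight(W=0) = 40/441
  weight(W=1) = 4/147
Total weight = 40/441 + 4/147 = 52/441
P(W=0 | obs) = 40/441 / 52/441 = 10/13
P(W=1 | obs) = 4/147 / 52/441 = 3/13

P(W = 0 | obs) = 10/13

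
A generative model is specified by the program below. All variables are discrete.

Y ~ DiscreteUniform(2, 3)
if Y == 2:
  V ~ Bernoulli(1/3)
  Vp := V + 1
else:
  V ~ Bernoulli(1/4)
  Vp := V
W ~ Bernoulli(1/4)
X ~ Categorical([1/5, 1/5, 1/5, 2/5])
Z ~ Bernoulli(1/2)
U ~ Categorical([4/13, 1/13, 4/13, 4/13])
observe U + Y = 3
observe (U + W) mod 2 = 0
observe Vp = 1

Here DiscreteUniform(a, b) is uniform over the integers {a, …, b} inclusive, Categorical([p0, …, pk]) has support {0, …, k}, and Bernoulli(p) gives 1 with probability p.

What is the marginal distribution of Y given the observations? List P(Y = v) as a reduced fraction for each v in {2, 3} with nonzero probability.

Enumerate traces; 16 have nonzero weight after conditioning:
  (Y=2, V=0, W=1, X=0, Z=0, U=1) weight 1/1560
  (Y=2, V=0, W=1, X=0, Z=1, U=1) weight 1/1560
  (Y=2, V=0, W=1, X=1, Z=0, U=1) weight 1/1560
  (Y=2, V=0, W=1, X=1, Z=1, U=1) weight 1/1560
  (Y=2, V=0, W=1, X=2, Z=0, U=1) weight 1/1560
  (Y=2, V=0, W=1, X=2, Z=1, U=1) weight 1/1560
  (Y=2, V=0, W=1, X=3, Z=0, U=1) weight 1/780
  (Y=2, V=0, W=1, X=3, Z=1, U=1) weight 1/780
  (Y=3, V=1, W=0, X=0, Z=0, U=0) weight 3/1040
  … 7 more
Group by Y:
  weight(Y=2) = 1/156
  weight(Y=3) = 3/104
Total weight = 1/156 + 3/104 = 11/312
P(Y=2 | obs) = 1/156 / 11/312 = 2/11
P(Y=3 | obs) = 3/104 / 11/312 = 9/11

P(Y=2) = 2/11, P(Y=3) = 9/11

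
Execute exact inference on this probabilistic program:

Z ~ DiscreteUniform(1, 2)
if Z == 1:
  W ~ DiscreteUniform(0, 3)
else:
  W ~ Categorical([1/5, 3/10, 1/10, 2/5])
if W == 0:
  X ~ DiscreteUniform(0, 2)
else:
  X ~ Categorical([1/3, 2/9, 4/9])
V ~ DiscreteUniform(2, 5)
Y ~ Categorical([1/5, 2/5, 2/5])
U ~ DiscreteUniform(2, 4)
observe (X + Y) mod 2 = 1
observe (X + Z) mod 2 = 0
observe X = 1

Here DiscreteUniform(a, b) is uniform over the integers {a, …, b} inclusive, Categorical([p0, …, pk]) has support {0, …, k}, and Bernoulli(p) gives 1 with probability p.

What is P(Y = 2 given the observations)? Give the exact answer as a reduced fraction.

Enumerate traces; 96 have nonzero weight after conditioning:
  (Z=1, W=0, X=1, V=2, Y=0, U=2) weight 1/1440
  (Z=1, W=0, X=1, V=2, Y=0, U=3) weight 1/1440
  (Z=1, W=0, X=1, V=2, Y=0, U=4) weight 1/1440
  (Z=1, W=0, X=1, V=2, Y=2, U=2) weight 1/720
  (Z=1, W=0, X=1, V=2, Y=2, U=3) weight 1/720
  (Z=1, W=0, X=1, V=2, Y=2, U=4) weight 1/720
  (Z=1, W=0, X=1, V=3, Y=0, U=2) weight 1/1440
  (Z=1, W=0, X=1, V=3, Y=0, U=3) weight 1/1440
  … 88 more
Group by Y:
  weight(Y=0) = 1/40
  weight(Y=2) = 1/20
Total weight = 1/40 + 1/20 = 3/40
P(Y=0 | obs) = 1/40 / 3/40 = 1/3
P(Y=2 | obs) = 1/20 / 3/40 = 2/3

P(Y = 2 | obs) = 2/3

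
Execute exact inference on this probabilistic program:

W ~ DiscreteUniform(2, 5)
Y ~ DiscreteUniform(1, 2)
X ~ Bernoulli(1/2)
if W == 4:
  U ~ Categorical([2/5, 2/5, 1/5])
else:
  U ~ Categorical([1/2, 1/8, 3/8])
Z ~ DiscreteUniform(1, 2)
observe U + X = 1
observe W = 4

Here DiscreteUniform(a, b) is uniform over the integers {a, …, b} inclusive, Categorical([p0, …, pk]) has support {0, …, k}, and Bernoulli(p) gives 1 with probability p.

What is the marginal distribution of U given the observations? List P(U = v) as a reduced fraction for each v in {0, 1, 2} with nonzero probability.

P(U=0) = 1/2, P(U=1) = 1/2

Enumerate traces; 8 have nonzero weight after conditioning:
  (W=4, Y=1, X=0, U=1, Z=1) weight 1/80
  (W=4, Y=1, X=0, U=1, Z=2) weight 1/80
  (W=4, Y=1, X=1, U=0, Z=1) weight 1/80
  (W=4, Y=1, X=1, U=0, Z=2) weight 1/80
  (W=4, Y=2, X=0, U=1, Z=1) weight 1/80
  (W=4, Y=2, X=0, U=1, Z=2) weight 1/80
  (W=4, Y=2, X=1, U=0, Z=1) weight 1/80
  (W=4, Y=2, X=1, U=0, Z=2) weight 1/80
Group by U:
  weight(U=0) = 1/20
  weight(U=1) = 1/20
Total weight = 1/20 + 1/20 = 1/10
P(U=0 | obs) = 1/20 / 1/10 = 1/2
P(U=1 | obs) = 1/20 / 1/10 = 1/2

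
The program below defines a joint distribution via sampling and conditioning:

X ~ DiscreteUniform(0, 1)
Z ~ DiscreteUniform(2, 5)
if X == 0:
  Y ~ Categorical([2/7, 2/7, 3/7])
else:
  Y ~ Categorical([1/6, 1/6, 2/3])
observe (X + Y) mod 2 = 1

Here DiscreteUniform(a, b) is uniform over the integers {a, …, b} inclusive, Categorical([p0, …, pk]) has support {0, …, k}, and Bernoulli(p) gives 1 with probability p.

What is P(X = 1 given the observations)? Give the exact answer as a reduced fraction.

Enumerate traces; 12 have nonzero weight after conditioning:
  (X=0, Z=2, Y=1) weight 1/28
  (X=0, Z=3, Y=1) weight 1/28
  (X=0, Z=4, Y=1) weight 1/28
  (X=0, Z=5, Y=1) weight 1/28
  (X=1, Z=2, Y=0) weight 1/48
  (X=1, Z=2, Y=2) weight 1/12
  (X=1, Z=3, Y=0) weight 1/48
  (X=1, Z=3, Y=2) weight 1/12
  … 4 more
Group by X:
  weight(X=0) = 1/7
  weight(X=1) = 5/12
Total weight = 1/7 + 5/12 = 47/84
P(X=0 | obs) = 1/7 / 47/84 = 12/47
P(X=1 | obs) = 5/12 / 47/84 = 35/47

P(X = 1 | obs) = 35/47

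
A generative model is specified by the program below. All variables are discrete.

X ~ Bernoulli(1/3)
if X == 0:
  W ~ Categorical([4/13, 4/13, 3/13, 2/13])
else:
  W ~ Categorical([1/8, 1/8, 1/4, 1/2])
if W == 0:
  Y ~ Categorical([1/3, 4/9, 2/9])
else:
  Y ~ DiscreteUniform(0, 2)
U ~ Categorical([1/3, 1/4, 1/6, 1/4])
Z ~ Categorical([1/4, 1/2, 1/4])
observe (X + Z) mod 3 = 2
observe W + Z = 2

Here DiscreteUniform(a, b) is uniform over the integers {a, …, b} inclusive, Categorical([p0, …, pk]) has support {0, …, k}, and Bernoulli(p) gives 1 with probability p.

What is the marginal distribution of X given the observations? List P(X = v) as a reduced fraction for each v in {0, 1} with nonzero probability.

Enumerate traces; 24 have nonzero weight after conditioning:
  (X=0, W=0, Y=0, U=0, Z=2) weight 2/351
  (X=0, W=0, Y=0, U=1, Z=2) weight 1/234
  (X=0, W=0, Y=0, U=2, Z=2) weight 1/351
  (X=0, W=0, Y=0, U=3, Z=2) weight 1/234
  (X=0, W=0, Y=1, U=0, Z=2) weight 8/1053
  (X=0, W=0, Y=1, U=1, Z=2) weight 2/351
  (X=0, W=0, Y=1, U=2, Z=2) weight 4/1053
  (X=0, W=0, Y=1, U=3, Z=2) weight 2/351
  (X=1, W=1, Y=0, U=0, Z=1) weight 1/432
  … 15 more
Group by X:
  weight(X=0) = 2/39
  weight(X=1) = 1/48
Total weight = 2/39 + 1/48 = 15/208
P(X=0 | obs) = 2/39 / 15/208 = 32/45
P(X=1 | obs) = 1/48 / 15/208 = 13/45

P(X=0) = 32/45, P(X=1) = 13/45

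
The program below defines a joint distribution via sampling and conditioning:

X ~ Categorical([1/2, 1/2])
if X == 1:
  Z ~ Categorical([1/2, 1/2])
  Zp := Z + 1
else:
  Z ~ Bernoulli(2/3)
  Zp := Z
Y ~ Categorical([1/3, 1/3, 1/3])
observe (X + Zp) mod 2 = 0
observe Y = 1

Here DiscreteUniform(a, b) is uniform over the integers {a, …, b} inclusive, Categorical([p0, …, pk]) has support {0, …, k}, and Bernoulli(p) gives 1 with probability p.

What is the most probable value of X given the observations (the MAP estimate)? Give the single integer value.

argmax_v P(X = v | obs) = 1

Enumerate traces; 2 have nonzero weight after conditioning:
  (X=0, Z=0, Y=1) weight 1/18
  (X=1, Z=0, Y=1) weight 1/12
Group by X:
  weight(X=0) = 1/18
  weight(X=1) = 1/12
Total weight = 1/18 + 1/12 = 5/36
P(X=0 | obs) = 1/18 / 5/36 = 2/5
P(X=1 | obs) = 1/12 / 5/36 = 3/5
argmax = 1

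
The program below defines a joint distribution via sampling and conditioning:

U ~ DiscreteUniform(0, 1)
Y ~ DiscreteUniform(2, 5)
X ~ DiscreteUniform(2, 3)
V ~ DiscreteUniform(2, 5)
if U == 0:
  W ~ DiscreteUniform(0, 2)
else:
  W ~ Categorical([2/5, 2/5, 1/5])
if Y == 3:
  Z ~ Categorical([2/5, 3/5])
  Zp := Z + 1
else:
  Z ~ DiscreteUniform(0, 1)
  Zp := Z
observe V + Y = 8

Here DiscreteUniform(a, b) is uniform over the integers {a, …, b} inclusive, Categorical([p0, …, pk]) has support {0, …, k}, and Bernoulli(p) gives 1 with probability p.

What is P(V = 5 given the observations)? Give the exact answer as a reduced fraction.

Enumerate traces; 72 have nonzero weight after conditioning:
  (U=0, Y=3, X=2, V=5, W=0, Z=0) weight 1/480
  (U=0, Y=3, X=2, V=5, W=0, Z=1) weight 1/320
  (U=0, Y=3, X=2, V=5, W=1, Z=0) weight 1/480
  (U=0, Y=3, X=2, V=5, W=1, Z=1) weight 1/320
  (U=0, Y=3, X=2, V=5, W=2, Z=0) weight 1/480
  (U=0, Y=3, X=2, V=5, W=2, Z=1) weight 1/320
  (U=0, Y=3, X=3, V=5, W=0, Z=0) weight 1/480
  (U=0, Y=3, X=3, V=5, W=0, Z=1) weight 1/320
  (U=0, Y=4, X=2, V=4, W=0, Z=0) weight 1/384
  (U=0, Y=5, X=2, V=3, W=0, Z=0) weight 1/384
  … 62 more
Group by V:
  weight(V=3) = 1/16
  weight(V=4) = 1/16
  weight(V=5) = 1/16
Total weight = 1/16 + 1/16 + 1/16 = 3/16
P(V=3 | obs) = 1/16 / 3/16 = 1/3
P(V=4 | obs) = 1/16 / 3/16 = 1/3
P(V=5 | obs) = 1/16 / 3/16 = 1/3

P(V = 5 | obs) = 1/3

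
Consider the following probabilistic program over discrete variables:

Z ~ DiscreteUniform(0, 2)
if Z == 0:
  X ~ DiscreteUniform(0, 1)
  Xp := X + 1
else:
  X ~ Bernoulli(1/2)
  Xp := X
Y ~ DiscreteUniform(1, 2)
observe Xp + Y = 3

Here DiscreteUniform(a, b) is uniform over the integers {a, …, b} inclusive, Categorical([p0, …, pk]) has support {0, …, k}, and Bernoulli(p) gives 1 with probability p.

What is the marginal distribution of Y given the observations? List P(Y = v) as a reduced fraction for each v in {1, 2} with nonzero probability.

Enumerate traces; 4 have nonzero weight after conditioning:
  (Z=0, X=0, Y=2) weight 1/12
  (Z=0, X=1, Y=1) weight 1/12
  (Z=1, X=1, Y=2) weight 1/12
  (Z=2, X=1, Y=2) weight 1/12
Group by Y:
  weight(Y=1) = 1/12
  weight(Y=2) = 1/4
Total weight = 1/12 + 1/4 = 1/3
P(Y=1 | obs) = 1/12 / 1/3 = 1/4
P(Y=2 | obs) = 1/4 / 1/3 = 3/4

P(Y=1) = 1/4, P(Y=2) = 3/4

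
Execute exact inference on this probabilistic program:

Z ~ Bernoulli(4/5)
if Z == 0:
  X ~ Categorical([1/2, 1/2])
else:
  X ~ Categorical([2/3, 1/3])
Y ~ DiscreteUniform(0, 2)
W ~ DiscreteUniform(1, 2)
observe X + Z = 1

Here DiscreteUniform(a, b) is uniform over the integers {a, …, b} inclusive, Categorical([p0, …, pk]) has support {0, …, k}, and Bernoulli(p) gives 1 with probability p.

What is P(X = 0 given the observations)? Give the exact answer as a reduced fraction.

P(X = 0 | obs) = 16/19

Enumerate traces; 12 have nonzero weight after conditioning:
  (Z=0, X=1, Y=0, W=1) weight 1/60
  (Z=0, X=1, Y=0, W=2) weight 1/60
  (Z=0, X=1, Y=1, W=1) weight 1/60
  (Z=0, X=1, Y=1, W=2) weight 1/60
  (Z=0, X=1, Y=2, W=1) weight 1/60
  (Z=0, X=1, Y=2, W=2) weight 1/60
  (Z=1, X=0, Y=0, W=1) weight 4/45
  (Z=1, X=0, Y=0, W=2) weight 4/45
  … 4 more
Group by X:
  weight(X=0) = 8/15
  weight(X=1) = 1/10
Total weight = 8/15 + 1/10 = 19/30
P(X=0 | obs) = 8/15 / 19/30 = 16/19
P(X=1 | obs) = 1/10 / 19/30 = 3/19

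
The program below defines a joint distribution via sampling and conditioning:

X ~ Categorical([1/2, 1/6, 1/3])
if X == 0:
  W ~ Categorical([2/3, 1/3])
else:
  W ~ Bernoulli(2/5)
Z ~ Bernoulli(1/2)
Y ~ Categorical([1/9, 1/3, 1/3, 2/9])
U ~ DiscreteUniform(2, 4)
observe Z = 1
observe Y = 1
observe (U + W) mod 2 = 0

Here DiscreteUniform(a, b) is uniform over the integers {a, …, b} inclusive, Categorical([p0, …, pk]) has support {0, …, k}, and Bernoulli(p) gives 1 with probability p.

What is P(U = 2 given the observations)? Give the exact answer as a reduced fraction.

Enumerate traces; 9 have nonzero weight after conditioning:
  (X=0, W=0, Z=1, Y=1, U=2) weight 1/54
  (X=0, W=0, Z=1, Y=1, U=4) weight 1/54
  (X=0, W=1, Z=1, Y=1, U=3) weight 1/108
  (X=1, W=0, Z=1, Y=1, U=2) weight 1/180
  (X=1, W=0, Z=1, Y=1, U=4) weight 1/180
  (X=1, W=1, Z=1, Y=1, U=3) weight 1/270
  (X=2, W=0, Z=1, Y=1, U=2) weight 1/90
  (X=2, W=0, Z=1, Y=1, U=4) weight 1/90
  … 1 more
Group by U:
  weight(U=2) = 19/540
  weight(U=3) = 11/540
  weight(U=4) = 19/540
Total weight = 19/540 + 11/540 + 19/540 = 49/540
P(U=2 | obs) = 19/540 / 49/540 = 19/49
P(U=3 | obs) = 11/540 / 49/540 = 11/49
P(U=4 | obs) = 19/540 / 49/540 = 19/49

P(U = 2 | obs) = 19/49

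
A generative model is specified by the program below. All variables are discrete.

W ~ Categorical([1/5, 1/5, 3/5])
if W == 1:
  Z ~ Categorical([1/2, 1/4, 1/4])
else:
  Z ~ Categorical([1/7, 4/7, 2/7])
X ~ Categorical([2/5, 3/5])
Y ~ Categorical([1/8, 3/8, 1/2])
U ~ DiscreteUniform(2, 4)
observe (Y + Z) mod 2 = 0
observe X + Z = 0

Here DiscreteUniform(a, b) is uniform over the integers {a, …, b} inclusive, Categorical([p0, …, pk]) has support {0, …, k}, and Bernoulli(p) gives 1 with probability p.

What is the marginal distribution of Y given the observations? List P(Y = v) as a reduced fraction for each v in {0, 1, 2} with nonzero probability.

Enumerate traces; 18 have nonzero weight after conditioning:
  (W=0, Z=0, X=0, Y=0, U=2) weight 1/2100
  (W=0, Z=0, X=0, Y=0, U=3) weight 1/2100
  (W=0, Z=0, X=0, Y=0, U=4) weight 1/2100
  (W=0, Z=0, X=0, Y=2, U=2) weight 1/525
  (W=0, Z=0, X=0, Y=2, U=3) weight 1/525
  (W=0, Z=0, X=0, Y=2, U=4) weight 1/525
  (W=1, Z=0, X=0, Y=0, U=2) weight 1/600
  (W=1, Z=0, X=0, Y=0, U=3) weight 1/600
  … 10 more
Group by Y:
  weight(Y=0) = 3/280
  weight(Y=2) = 3/70
Total weight = 3/280 + 3/70 = 3/56
P(Y=0 | obs) = 3/280 / 3/56 = 1/5
P(Y=2 | obs) = 3/70 / 3/56 = 4/5

P(Y=0) = 1/5, P(Y=2) = 4/5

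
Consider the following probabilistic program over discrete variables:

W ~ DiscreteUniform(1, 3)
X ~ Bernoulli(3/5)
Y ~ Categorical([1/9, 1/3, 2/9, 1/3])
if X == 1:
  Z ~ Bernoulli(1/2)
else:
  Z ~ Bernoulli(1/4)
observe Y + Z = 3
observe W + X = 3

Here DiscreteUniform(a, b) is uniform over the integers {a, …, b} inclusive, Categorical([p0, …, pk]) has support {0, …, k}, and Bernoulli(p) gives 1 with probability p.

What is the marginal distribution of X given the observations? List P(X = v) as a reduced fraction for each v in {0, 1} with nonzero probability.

Enumerate traces; 4 have nonzero weight after conditioning:
  (W=2, X=1, Y=2, Z=1) weight 1/45
  (W=2, X=1, Y=3, Z=0) weight 1/30
  (W=3, X=0, Y=2, Z=1) weight 1/135
  (W=3, X=0, Y=3, Z=0) weight 1/30
Group by X:
  weight(X=0) = 11/270
  weight(X=1) = 1/18
Total weight = 11/270 + 1/18 = 13/135
P(X=0 | obs) = 11/270 / 13/135 = 11/26
P(X=1 | obs) = 1/18 / 13/135 = 15/26

P(X=0) = 11/26, P(X=1) = 15/26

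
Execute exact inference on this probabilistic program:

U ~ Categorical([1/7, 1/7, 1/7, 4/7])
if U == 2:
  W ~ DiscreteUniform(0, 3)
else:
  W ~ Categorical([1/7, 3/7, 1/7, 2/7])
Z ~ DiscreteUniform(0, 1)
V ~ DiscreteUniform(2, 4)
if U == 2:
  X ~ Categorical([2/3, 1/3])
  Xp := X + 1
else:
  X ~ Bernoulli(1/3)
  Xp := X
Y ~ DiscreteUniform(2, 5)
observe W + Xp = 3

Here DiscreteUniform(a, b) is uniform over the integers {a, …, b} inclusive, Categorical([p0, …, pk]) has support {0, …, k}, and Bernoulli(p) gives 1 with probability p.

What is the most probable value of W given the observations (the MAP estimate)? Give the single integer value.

argmax_v P(W = v | obs) = 3

Enumerate traces; 192 have nonzero weight after conditioning:
  (U=0, W=2, Z=0, V=2, X=1, Y=2) weight 1/3528
  (U=0, W=2, Z=0, V=2, X=1, Y=3) weight 1/3528
  (U=0, W=2, Z=0, V=2, X=1, Y=4) weight 1/3528
  (U=0, W=2, Z=0, V=2, X=1, Y=5) weight 1/3528
  (U=0, W=2, Z=0, V=3, X=1, Y=2) weight 1/3528
  (U=0, W=2, Z=0, V=3, X=1, Y=3) weight 1/3528
  (U=0, W=2, Z=0, V=3, X=1, Y=4) weight 1/3528
  (U=0, W=2, Z=0, V=3, X=1, Y=5) weight 1/3528
  (U=0, W=3, Z=0, V=2, X=0, Y=2) weight 1/882
  (U=2, W=1, Z=0, V=2, X=1, Y=2) weight 1/2016
  … 182 more
Group by W:
  weight(W=1) = 1/84
  weight(W=2) = 19/294
  weight(W=3) = 8/49
Total weight = 1/84 + 19/294 + 8/49 = 47/196
P(W=1 | obs) = 1/84 / 47/196 = 7/141
P(W=2 | obs) = 19/294 / 47/196 = 38/141
P(W=3 | obs) = 8/49 / 47/196 = 32/47
argmax = 3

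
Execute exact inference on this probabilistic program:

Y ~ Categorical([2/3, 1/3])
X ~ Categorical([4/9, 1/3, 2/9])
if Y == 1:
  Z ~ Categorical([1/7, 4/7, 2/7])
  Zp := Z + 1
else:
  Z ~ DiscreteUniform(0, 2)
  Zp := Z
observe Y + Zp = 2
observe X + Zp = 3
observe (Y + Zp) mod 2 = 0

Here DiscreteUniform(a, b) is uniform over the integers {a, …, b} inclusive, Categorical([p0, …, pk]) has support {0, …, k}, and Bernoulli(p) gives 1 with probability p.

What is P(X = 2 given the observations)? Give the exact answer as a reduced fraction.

Enumerate traces; 2 have nonzero weight after conditioning:
  (Y=0, X=1, Z=2) weight 2/27
  (Y=1, X=2, Z=0) weight 2/189
Group by X:
  weight(X=1) = 2/27
  weight(X=2) = 2/189
Total weight = 2/27 + 2/189 = 16/189
P(X=1 | obs) = 2/27 / 16/189 = 7/8
P(X=2 | obs) = 2/189 / 16/189 = 1/8

P(X = 2 | obs) = 1/8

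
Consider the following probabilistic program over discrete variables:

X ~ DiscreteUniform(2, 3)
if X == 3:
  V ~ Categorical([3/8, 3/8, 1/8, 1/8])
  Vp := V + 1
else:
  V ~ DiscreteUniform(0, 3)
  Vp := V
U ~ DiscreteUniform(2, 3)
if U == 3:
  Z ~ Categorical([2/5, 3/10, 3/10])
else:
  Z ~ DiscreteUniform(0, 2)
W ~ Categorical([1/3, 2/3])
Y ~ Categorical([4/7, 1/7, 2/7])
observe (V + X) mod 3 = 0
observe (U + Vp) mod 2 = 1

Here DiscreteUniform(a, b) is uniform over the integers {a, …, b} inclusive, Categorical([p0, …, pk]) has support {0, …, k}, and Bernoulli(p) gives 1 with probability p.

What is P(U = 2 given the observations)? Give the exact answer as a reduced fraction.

Enumerate traces; 54 have nonzero weight after conditioning:
  (X=2, V=1, U=2, Z=0, W=0, Y=0) weight 1/252
  (X=2, V=1, U=2, Z=0, W=0, Y=1) weight 1/1008
  (X=2, V=1, U=2, Z=0, W=0, Y=2) weight 1/504
  (X=2, V=1, U=2, Z=0, W=1, Y=0) weight 1/126
  (X=2, V=1, U=2, Z=0, W=1, Y=1) weight 1/504
  (X=2, V=1, U=2, Z=0, W=1, Y=2) weight 1/252
  (X=2, V=1, U=2, Z=1, W=0, Y=0) weight 1/252
  (X=2, V=1, U=2, Z=1, W=0, Y=1) weight 1/1008
  (X=3, V=3, U=3, Z=0, W=0, Y=0) weight 1/420
  … 45 more
Group by U:
  weight(U=2) = 5/32
  weight(U=3) = 1/32
Total weight = 5/32 + 1/32 = 3/16
P(U=2 | obs) = 5/32 / 3/16 = 5/6
P(U=3 | obs) = 1/32 / 3/16 = 1/6

P(U = 2 | obs) = 5/6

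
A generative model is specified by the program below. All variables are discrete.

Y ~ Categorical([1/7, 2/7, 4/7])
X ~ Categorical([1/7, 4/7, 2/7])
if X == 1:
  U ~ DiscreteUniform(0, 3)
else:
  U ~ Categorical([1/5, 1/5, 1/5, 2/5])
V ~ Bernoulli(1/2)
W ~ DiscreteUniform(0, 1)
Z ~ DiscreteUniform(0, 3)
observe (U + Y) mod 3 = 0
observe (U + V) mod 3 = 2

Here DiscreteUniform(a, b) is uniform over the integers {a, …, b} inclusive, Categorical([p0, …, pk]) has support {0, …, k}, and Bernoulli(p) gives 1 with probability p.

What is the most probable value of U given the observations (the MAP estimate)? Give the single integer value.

argmax_v P(U = v | obs) = 1

Enumerate traces; 48 have nonzero weight after conditioning:
  (Y=1, X=0, U=2, V=0, W=0, Z=0) weight 1/1960
  (Y=1, X=0, U=2, V=0, W=0, Z=1) weight 1/1960
  (Y=1, X=0, U=2, V=0, W=0, Z=2) weight 1/1960
  (Y=1, X=0, U=2, V=0, W=0, Z=3) weight 1/1960
  (Y=1, X=0, U=2, V=0, W=1, Z=0) weight 1/1960
  (Y=1, X=0, U=2, V=0, W=1, Z=1) weight 1/1960
  (Y=1, X=0, U=2, V=0, W=1, Z=2) weight 1/1960
  (Y=1, X=0, U=2, V=0, W=1, Z=3) weight 1/1960
  (Y=2, X=0, U=1, V=1, W=0, Z=0) weight 1/980
  … 39 more
Group by U:
  weight(U=1) = 16/245
  weight(U=2) = 8/245
Total weight = 16/245 + 8/245 = 24/245
P(U=1 | obs) = 16/245 / 24/245 = 2/3
P(U=2 | obs) = 8/245 / 24/245 = 1/3
argmax = 1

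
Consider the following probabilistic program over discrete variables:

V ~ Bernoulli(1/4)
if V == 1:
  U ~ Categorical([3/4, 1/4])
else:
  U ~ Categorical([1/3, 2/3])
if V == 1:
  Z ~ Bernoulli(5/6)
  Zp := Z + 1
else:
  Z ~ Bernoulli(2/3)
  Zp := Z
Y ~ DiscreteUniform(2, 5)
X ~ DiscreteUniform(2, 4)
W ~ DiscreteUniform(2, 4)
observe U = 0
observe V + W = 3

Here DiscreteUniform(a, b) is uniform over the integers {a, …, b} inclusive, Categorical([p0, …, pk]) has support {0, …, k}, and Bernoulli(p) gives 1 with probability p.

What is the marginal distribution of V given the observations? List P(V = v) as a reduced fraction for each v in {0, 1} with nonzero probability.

Enumerate traces; 48 have nonzero weight after conditioning:
  (V=0, U=0, Z=0, Y=2, X=2, W=3) weight 1/432
  (V=0, U=0, Z=0, Y=2, X=3, W=3) weight 1/432
  (V=0, U=0, Z=0, Y=2, X=4, W=3) weight 1/432
  (V=0, U=0, Z=0, Y=3, X=2, W=3) weight 1/432
  (V=0, U=0, Z=0, Y=3, X=3, W=3) weight 1/432
  (V=0, U=0, Z=0, Y=3, X=4, W=3) weight 1/432
  (V=0, U=0, Z=0, Y=4, X=2, W=3) weight 1/432
  (V=0, U=0, Z=0, Y=4, X=3, W=3) weight 1/432
  (V=1, U=0, Z=0, Y=2, X=2, W=2) weight 1/1152
  … 39 more
Group by V:
  weight(V=0) = 1/12
  weight(V=1) = 1/16
Total weight = 1/12 + 1/16 = 7/48
P(V=0 | obs) = 1/12 / 7/48 = 4/7
P(V=1 | obs) = 1/16 / 7/48 = 3/7

P(V=0) = 4/7, P(V=1) = 3/7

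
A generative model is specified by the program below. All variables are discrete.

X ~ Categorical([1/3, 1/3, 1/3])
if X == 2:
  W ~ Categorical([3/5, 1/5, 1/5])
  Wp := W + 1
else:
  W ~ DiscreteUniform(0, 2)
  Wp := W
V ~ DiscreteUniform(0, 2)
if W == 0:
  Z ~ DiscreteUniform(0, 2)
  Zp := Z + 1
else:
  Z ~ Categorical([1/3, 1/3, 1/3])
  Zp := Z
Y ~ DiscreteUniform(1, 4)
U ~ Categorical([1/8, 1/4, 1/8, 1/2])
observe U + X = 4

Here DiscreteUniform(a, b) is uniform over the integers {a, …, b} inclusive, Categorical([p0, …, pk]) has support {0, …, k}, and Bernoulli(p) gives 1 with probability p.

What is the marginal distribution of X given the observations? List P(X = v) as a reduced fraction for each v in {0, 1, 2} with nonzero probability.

P(X=1) = 4/5, P(X=2) = 1/5

Enumerate traces; 216 have nonzero weight after conditioning:
  (X=1, W=0, V=0, Z=0, Y=1, U=3) weight 1/648
  (X=1, W=0, V=0, Z=0, Y=2, U=3) weight 1/648
  (X=1, W=0, V=0, Z=0, Y=3, U=3) weight 1/648
  (X=1, W=0, V=0, Z=0, Y=4, U=3) weight 1/648
  (X=1, W=0, V=0, Z=1, Y=1, U=3) weight 1/648
  (X=1, W=0, V=0, Z=1, Y=2, U=3) weight 1/648
  (X=1, W=0, V=0, Z=1, Y=3, U=3) weight 1/648
  (X=1, W=0, V=0, Z=1, Y=4, U=3) weight 1/648
  (X=2, W=0, V=0, Z=0, Y=1, U=2) weight 1/1440
  … 207 more
Group by X:
  weight(X=1) = 1/6
  weight(X=2) = 1/24
Total weight = 1/6 + 1/24 = 5/24
P(X=1 | obs) = 1/6 / 5/24 = 4/5
P(X=2 | obs) = 1/24 / 5/24 = 1/5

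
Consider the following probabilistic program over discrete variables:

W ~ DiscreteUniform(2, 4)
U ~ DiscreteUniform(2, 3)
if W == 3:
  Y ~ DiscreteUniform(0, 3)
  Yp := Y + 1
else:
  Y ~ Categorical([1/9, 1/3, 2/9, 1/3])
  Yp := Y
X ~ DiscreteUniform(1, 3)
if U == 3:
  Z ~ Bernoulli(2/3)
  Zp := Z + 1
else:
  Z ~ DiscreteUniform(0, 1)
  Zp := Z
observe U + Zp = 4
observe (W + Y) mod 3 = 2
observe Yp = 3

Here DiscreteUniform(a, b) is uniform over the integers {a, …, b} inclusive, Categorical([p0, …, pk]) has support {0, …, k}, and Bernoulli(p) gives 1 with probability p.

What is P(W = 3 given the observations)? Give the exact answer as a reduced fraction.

Enumerate traces; 6 have nonzero weight after conditioning:
  (W=2, U=3, Y=3, X=1, Z=0) weight 1/162
  (W=2, U=3, Y=3, X=2, Z=0) weight 1/162
  (W=2, U=3, Y=3, X=3, Z=0) weight 1/162
  (W=3, U=3, Y=2, X=1, Z=0) weight 1/216
  (W=3, U=3, Y=2, X=2, Z=0) weight 1/216
  (W=3, U=3, Y=2, X=3, Z=0) weight 1/216
Group by W:
  weight(W=2) = 1/54
  weight(W=3) = 1/72
Total weight = 1/54 + 1/72 = 7/216
P(W=2 | obs) = 1/54 / 7/216 = 4/7
P(W=3 | obs) = 1/72 / 7/216 = 3/7

P(W = 3 | obs) = 3/7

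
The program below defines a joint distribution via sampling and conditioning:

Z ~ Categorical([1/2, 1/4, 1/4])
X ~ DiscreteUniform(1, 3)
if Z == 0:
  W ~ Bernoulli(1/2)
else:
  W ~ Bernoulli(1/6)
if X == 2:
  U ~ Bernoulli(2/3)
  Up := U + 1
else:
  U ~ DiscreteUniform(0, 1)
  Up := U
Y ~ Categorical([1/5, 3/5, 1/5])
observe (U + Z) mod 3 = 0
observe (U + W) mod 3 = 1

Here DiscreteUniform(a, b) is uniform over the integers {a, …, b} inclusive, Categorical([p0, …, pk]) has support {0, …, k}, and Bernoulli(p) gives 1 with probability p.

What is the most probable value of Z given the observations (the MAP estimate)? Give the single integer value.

Enumerate traces; 18 have nonzero weight after conditioning:
  (Z=0, X=1, W=1, U=0, Y=0) weight 1/120
  (Z=0, X=1, W=1, U=0, Y=1) weight 1/40
  (Z=0, X=1, W=1, U=0, Y=2) weight 1/120
  (Z=0, X=2, W=1, U=0, Y=0) weight 1/180
  (Z=0, X=2, W=1, U=0, Y=1) weight 1/60
  (Z=0, X=2, W=1, U=0, Y=2) weight 1/180
  (Z=0, X=3, W=1, U=0, Y=0) weight 1/120
  (Z=0, X=3, W=1, U=0, Y=1) weight 1/40
  (Z=2, X=1, W=0, U=1, Y=0) weight 1/144
  … 9 more
Group by Z:
  weight(Z=0) = 1/9
  weight(Z=2) = 25/216
Total weight = 1/9 + 25/216 = 49/216
P(Z=0 | obs) = 1/9 / 49/216 = 24/49
P(Z=2 | obs) = 25/216 / 49/216 = 25/49
argmax = 2

argmax_v P(Z = v | obs) = 2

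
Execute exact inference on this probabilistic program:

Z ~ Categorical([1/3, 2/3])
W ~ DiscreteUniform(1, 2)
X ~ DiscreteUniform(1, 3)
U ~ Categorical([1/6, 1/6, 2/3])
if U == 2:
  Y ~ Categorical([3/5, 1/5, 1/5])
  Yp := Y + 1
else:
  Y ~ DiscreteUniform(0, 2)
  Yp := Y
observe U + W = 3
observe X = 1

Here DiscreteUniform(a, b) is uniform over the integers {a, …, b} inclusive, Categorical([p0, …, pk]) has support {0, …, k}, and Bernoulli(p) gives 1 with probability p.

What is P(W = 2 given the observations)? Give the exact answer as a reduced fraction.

Enumerate traces; 12 have nonzero weight after conditioning:
  (Z=0, W=1, X=1, U=2, Y=0) weight 1/45
  (Z=0, W=1, X=1, U=2, Y=1) weight 1/135
  (Z=0, W=1, X=1, U=2, Y=2) weight 1/135
  (Z=0, W=2, X=1, U=1, Y=0) weight 1/324
  (Z=0, W=2, X=1, U=1, Y=1) weight 1/324
  (Z=0, W=2, X=1, U=1, Y=2) weight 1/324
  (Z=1, W=1, X=1, U=2, Y=0) weight 2/45
  (Z=1, W=1, X=1, U=2, Y=1) weight 2/135
  … 4 more
Group by W:
  weight(W=1) = 1/9
  weight(W=2) = 1/36
Total weight = 1/9 + 1/36 = 5/36
P(W=1 | obs) = 1/9 / 5/36 = 4/5
P(W=2 | obs) = 1/36 / 5/36 = 1/5

P(W = 2 | obs) = 1/5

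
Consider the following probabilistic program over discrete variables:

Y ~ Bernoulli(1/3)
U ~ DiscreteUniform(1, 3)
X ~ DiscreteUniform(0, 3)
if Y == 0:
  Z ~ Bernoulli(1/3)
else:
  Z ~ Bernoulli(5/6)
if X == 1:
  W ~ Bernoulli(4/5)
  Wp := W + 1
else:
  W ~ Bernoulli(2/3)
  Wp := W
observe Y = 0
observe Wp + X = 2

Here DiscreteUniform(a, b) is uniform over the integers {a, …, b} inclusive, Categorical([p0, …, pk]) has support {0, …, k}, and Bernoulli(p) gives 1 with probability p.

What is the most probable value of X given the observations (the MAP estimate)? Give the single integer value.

argmax_v P(X = v | obs) = 2

Enumerate traces; 12 have nonzero weight after conditioning:
  (Y=0, U=1, X=1, Z=0, W=0) weight 1/135
  (Y=0, U=1, X=1, Z=1, W=0) weight 1/270
  (Y=0, U=1, X=2, Z=0, W=0) weight 1/81
  (Y=0, U=1, X=2, Z=1, W=0) weight 1/162
  (Y=0, U=2, X=1, Z=0, W=0) weight 1/135
  (Y=0, U=2, X=1, Z=1, W=0) weight 1/270
  (Y=0, U=2, X=2, Z=0, W=0) weight 1/81
  (Y=0, U=2, X=2, Z=1, W=0) weight 1/162
  … 4 more
Group by X:
  weight(X=1) = 1/30
  weight(X=2) = 1/18
Total weight = 1/30 + 1/18 = 4/45
P(X=1 | obs) = 1/30 / 4/45 = 3/8
P(X=2 | obs) = 1/18 / 4/45 = 5/8
argmax = 2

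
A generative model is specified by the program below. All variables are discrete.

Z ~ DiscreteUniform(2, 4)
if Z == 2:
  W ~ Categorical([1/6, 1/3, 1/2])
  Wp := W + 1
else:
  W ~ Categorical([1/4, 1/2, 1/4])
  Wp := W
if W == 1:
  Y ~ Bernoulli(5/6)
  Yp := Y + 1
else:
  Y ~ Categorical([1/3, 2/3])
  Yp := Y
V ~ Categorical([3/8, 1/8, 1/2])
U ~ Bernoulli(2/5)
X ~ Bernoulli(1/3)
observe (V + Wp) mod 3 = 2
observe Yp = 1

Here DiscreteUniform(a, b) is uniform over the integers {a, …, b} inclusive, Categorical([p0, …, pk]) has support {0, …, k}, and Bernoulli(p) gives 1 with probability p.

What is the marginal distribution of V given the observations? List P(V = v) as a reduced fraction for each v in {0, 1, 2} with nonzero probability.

P(V=0) = 21/74, P(V=1) = 5/74, P(V=2) = 24/37

Enumerate traces; 36 have nonzero weight after conditioning:
  (Z=2, W=0, Y=1, V=1, U=0, X=0) weight 1/540
  (Z=2, W=0, Y=1, V=1, U=0, X=1) weight 1/1080
  (Z=2, W=0, Y=1, V=1, U=1, X=0) weight 1/810
  (Z=2, W=0, Y=1, V=1, U=1, X=1) weight 1/1620
  (Z=2, W=1, Y=0, V=0, U=0, X=0) weight 1/360
  (Z=2, W=1, Y=0, V=0, U=0, X=1) weight 1/720
  (Z=2, W=1, Y=0, V=0, U=1, X=0) weight 1/540
  (Z=2, W=1, Y=0, V=0, U=1, X=1) weight 1/1080
  (Z=2, W=2, Y=1, V=2, U=0, X=0) weight 1/45
  … 27 more
Group by V:
  weight(V=0) = 7/144
  weight(V=1) = 5/432
  weight(V=2) = 1/9
Total weight = 7/144 + 5/432 + 1/9 = 37/216
P(V=0 | obs) = 7/144 / 37/216 = 21/74
P(V=1 | obs) = 5/432 / 37/216 = 5/74
P(V=2 | obs) = 1/9 / 37/216 = 24/37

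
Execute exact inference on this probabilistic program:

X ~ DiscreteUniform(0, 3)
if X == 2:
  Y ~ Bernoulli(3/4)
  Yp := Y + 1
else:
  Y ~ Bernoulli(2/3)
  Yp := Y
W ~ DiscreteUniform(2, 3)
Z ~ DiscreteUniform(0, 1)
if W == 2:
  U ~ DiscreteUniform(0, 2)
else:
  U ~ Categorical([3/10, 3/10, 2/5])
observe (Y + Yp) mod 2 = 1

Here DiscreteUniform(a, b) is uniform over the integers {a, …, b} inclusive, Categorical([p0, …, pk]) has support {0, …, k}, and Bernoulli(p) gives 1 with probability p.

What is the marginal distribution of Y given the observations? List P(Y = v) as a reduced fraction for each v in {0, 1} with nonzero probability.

P(Y=0) = 1/4, P(Y=1) = 3/4

Enumerate traces; 24 have nonzero weight after conditioning:
  (X=2, Y=0, W=2, Z=0, U=0) weight 1/192
  (X=2, Y=0, W=2, Z=0, U=1) weight 1/192
  (X=2, Y=0, W=2, Z=0, U=2) weight 1/192
  (X=2, Y=0, W=2, Z=1, U=0) weight 1/192
  (X=2, Y=0, W=2, Z=1, U=1) weight 1/192
  (X=2, Y=0, W=2, Z=1, U=2) weight 1/192
  (X=2, Y=0, W=3, Z=0, U=0) weight 3/640
  (X=2, Y=0, W=3, Z=0, U=1) weight 3/640
  (X=2, Y=1, W=2, Z=0, U=0) weight 1/64
  … 15 more
Group by Y:
  weight(Y=0) = 1/16
  weight(Y=1) = 3/16
Total weight = 1/16 + 3/16 = 1/4
P(Y=0 | obs) = 1/16 / 1/4 = 1/4
P(Y=1 | obs) = 3/16 / 1/4 = 3/4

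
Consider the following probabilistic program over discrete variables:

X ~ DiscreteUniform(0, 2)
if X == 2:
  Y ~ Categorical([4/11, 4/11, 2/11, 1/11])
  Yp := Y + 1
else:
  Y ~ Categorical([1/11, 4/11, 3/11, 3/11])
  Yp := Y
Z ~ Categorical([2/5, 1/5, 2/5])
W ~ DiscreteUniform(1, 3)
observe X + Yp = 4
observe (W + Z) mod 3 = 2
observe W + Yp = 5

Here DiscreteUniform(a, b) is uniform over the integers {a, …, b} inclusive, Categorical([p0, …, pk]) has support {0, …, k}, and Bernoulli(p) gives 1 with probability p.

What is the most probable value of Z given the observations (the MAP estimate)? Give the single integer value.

Enumerate traces; 2 have nonzero weight after conditioning:
  (X=1, Y=3, Z=0, W=2) weight 2/165
  (X=2, Y=1, Z=2, W=3) weight 8/495
Group by Z:
  weight(Z=0) = 2/165
  weight(Z=2) = 8/495
Total weight = 2/165 + 8/495 = 14/495
P(Z=0 | obs) = 2/165 / 14/495 = 3/7
P(Z=2 | obs) = 8/495 / 14/495 = 4/7
argmax = 2

argmax_v P(Z = v | obs) = 2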